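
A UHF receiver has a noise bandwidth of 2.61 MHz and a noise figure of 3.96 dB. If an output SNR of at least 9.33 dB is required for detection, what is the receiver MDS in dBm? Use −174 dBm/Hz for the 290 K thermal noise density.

Sensitivity = −174 + 10 log₁₀(B) + NF + SNR_min
= −174 + 64.17 + 3.96 + 9.33
= −96.54 dBm → −96.5 dBm

−96.5 dBm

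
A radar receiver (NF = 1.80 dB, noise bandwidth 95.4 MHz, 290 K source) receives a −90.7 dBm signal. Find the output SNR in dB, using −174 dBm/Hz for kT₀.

1.7 dB

Noise floor: N = −174 + 10 log₁₀(B) + NF
10 log₁₀(9.54×10⁷) = 79.8 dB
N = −174 + 79.8 + 1.80 = −92.40 dBm
SNR = P_sig − N = −90.7 − (−92.40) = 1.70 dB → 1.7 dB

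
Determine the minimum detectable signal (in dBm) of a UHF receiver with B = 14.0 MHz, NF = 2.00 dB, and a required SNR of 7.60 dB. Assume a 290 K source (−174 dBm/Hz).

−92.9 dBm

Sensitivity = −174 + 10 log₁₀(B) + NF + SNR_min
= −174 + 71.46 + 2.00 + 7.60
= −92.94 dBm → −92.9 dBm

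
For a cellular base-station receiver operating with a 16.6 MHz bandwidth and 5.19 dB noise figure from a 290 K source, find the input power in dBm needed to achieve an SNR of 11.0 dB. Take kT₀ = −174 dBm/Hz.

Sensitivity = −174 + 10 log₁₀(B) + NF + SNR_min
= −174 + 72.2 + 5.19 + 11.0
= −85.61 dBm → −85.6 dBm

−85.6 dBm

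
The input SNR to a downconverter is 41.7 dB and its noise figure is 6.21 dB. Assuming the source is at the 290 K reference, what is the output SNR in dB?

By definition F = SNR_in/SNR_out, so in dB: SNR_out = SNR_in − NF
SNR_out = 41.7 − 6.21 = 35.49 dB

35.49 dB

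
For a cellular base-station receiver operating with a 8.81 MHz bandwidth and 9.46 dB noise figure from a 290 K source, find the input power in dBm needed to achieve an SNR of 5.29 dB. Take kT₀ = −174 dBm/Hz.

−89.8 dBm

Sensitivity = −174 + 10 log₁₀(B) + NF + SNR_min
= −174 + 69.45 + 9.46 + 5.29
= −89.80 dBm → −89.8 dBm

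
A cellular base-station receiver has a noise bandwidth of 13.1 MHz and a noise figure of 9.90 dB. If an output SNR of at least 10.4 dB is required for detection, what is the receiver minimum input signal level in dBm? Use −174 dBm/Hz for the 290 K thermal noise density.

Sensitivity = −174 + 10 log₁₀(B) + NF + SNR_min
= −174 + 71.17 + 9.90 + 10.4
= −82.53 dBm → −82.5 dBm

−82.5 dBm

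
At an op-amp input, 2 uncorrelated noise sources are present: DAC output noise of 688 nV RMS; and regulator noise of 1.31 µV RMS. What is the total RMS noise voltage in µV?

Uncorrelated sources add in power (mean-square): V_tot = √(ΣV_i²)
V_tot = √[(6.88×10⁻⁷)² + (1.31×10⁻⁶)²] = 1.48×10⁻⁶ V = 1.48 µV

1.48 µV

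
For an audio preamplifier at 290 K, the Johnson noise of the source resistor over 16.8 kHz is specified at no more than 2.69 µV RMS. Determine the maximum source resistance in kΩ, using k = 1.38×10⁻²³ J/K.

26.9 kΩ

Johnson–Nyquist: V_n = √(4kTRB) ⇒ R = V_n² / (4kTB)
4kTB = 4 × 1.38×10⁻²³ × 290 × 1.68×10⁴ = 2.69×10⁻¹⁶
R = (2.69×10⁻⁶)² / 2.69×10⁻¹⁶ = 2.69×10⁴ Ω = 26.9 kΩ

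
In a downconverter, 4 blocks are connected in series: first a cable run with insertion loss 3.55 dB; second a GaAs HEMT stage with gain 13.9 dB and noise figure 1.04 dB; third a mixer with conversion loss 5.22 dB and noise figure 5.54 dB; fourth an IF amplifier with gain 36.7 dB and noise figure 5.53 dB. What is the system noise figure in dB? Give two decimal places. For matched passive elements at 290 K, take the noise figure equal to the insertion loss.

5.92 dB

Convert to linear (a loss of L dB is a gain of −L dB): F_i = 10^(NF_i/10), G_i = 10^(G_i,dB/10)
  Stage 1: F_1 = 10^(3.55/10) = 2.265, G_1 = 10^(−3.55/10) = 0.4416
  Stage 2: F_2 = 10^(1.04/10) = 1.271, G_2 = 10^(13.9/10) = 24.55
  Stage 3: F_3 = 10^(5.54/10) = 3.581, G_3 = 10^(−5.22/10) = 0.3006
  Stage 4: F_4 = 10^(5.53/10) = 3.573, G_4 = 10^(36.7/10) = 4677
Friis cascade:
  F = 2.265 + (1.271 − 1)/0.4416 + (3.581 − 1)/10.84 + (3.573 − 1)/3.258 = 3.905
NF = 10 log₁₀(3.905) = 5.92 dB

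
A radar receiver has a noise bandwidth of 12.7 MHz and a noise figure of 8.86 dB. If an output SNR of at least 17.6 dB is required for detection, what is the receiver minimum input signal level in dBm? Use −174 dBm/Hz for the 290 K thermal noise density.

Sensitivity = −174 + 10 log₁₀(B) + NF + SNR_min
= −174 + 71.04 + 8.86 + 17.6
= −76.50 dBm → −76.5 dBm

−76.5 dBm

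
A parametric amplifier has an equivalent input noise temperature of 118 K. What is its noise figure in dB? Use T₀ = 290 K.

1.48 dB

F = 1 + T_e/T₀ = 1 + 118/290 = 1.4069
NF = 10 log₁₀(1.4069) = 1.48 dB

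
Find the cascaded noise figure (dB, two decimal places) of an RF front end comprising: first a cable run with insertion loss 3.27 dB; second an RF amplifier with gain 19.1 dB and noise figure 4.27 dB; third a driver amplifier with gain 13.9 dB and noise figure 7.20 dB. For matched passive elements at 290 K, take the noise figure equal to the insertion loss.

7.62 dB

Convert to linear (a loss of L dB is a gain of −L dB): F_i = 10^(NF_i/10), G_i = 10^(G_i,dB/10)
  Stage 1: F_1 = 10^(3.27/10) = 2.123, G_1 = 10^(−3.27/10) = 0.4710
  Stage 2: F_2 = 10^(4.27/10) = 2.673, G_2 = 10^(19.1/10) = 81.28
  Stage 3: F_3 = 10^(7.20/10) = 5.248, G_3 = 10^(13.9/10) = 24.55
Friis cascade:
  F = 2.123 + (2.673 − 1)/0.4710 + (5.248 − 1)/38.28 = 5.786
NF = 10 log₁₀(5.786) = 7.62 dB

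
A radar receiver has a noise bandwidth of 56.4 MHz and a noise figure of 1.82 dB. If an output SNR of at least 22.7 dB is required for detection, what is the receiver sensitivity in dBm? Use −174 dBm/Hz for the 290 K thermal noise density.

−72.0 dBm

Sensitivity = −174 + 10 log₁₀(B) + NF + SNR_min
= −174 + 77.51 + 1.82 + 22.7
= −71.97 dBm → −72.0 dBm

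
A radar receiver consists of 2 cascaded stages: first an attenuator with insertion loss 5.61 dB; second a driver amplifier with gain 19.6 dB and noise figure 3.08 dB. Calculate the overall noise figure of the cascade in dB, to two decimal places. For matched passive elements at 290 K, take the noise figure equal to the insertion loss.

Convert to linear (a loss of L dB is a gain of −L dB): F_i = 10^(NF_i/10), G_i = 10^(G_i,dB/10)
  Stage 1: F_1 = 10^(5.61/10) = 3.639, G_1 = 10^(−5.61/10) = 0.2748
  Stage 2: F_2 = 10^(3.08/10) = 2.032, G_2 = 10^(19.6/10) = 91.20
Friis cascade:
  F = 3.639 + (2.032 − 1)/0.2748 = 7.396
NF = 10 log₁₀(7.396) = 8.69 dB

8.69 dB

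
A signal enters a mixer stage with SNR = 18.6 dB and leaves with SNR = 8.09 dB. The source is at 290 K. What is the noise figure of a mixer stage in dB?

NF (dB) = SNR_in(dB) − SNR_out(dB) when the source is at T₀
NF = 18.6 − 8.09 = 10.51 dB

10.51 dB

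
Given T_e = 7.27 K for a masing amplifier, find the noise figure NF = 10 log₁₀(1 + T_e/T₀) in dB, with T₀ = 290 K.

0.108 dB

F = 1 + T_e/T₀ = 1 + 7.27/290 = 1.02507
NF = 10 log₁₀(1.02507) = 0.108 dB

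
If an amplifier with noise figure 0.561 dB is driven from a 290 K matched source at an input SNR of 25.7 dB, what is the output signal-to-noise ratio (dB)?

25.139 dB

By definition F = SNR_in/SNR_out, so in dB: SNR_out = SNR_in − NF
SNR_out = 25.7 − 0.561 = 25.139 dB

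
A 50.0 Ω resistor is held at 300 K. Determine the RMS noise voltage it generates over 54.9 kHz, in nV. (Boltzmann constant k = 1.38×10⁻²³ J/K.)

V_n = √(4kTRB)
4kTRB = 4 × 1.38×10⁻²³ × 300 × 5.00×10¹ × 5.49×10⁴ = 4.55×10⁻¹⁴ V²
V_n = √(4.55×10⁻¹⁴) = 2.13×10⁻⁷ V = 213 nV

213 nV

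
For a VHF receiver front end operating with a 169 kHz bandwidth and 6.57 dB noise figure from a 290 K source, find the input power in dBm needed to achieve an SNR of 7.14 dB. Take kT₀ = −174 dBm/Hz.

Sensitivity = −174 + 10 log₁₀(B) + NF + SNR_min
= −174 + 52.28 + 6.57 + 7.14
= −108.01 dBm → −108.0 dBm

−108.0 dBm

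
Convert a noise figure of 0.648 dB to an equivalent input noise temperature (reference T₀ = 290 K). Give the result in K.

46.7 K

F = 10^(0.648/10) = 1.16091
T_e = (F − 1)·T₀ = (1.16091 − 1) × 290 = 46.7 K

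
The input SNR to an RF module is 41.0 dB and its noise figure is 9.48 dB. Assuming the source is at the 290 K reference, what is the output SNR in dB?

By definition F = SNR_in/SNR_out, so in dB: SNR_out = SNR_in − NF
SNR_out = 41.0 − 9.48 = 31.52 dB

31.52 dB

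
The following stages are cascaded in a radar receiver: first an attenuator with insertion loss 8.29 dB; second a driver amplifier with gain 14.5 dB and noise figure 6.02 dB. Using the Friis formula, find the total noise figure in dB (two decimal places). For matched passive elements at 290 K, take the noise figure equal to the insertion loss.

Convert to linear (a loss of L dB is a gain of −L dB): F_i = 10^(NF_i/10), G_i = 10^(G_i,dB/10)
  Stage 1: F_1 = 10^(8.29/10) = 6.745, G_1 = 10^(−8.29/10) = 0.1483
  Stage 2: F_2 = 10^(6.02/10) = 3.999, G_2 = 10^(14.5/10) = 28.18
Friis cascade:
  F = 6.745 + (3.999 − 1)/0.1483 = 26.98
NF = 10 log₁₀(26.98) = 14.31 dB

14.31 dB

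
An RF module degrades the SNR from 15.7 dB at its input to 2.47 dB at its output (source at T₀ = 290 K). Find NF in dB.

NF (dB) = SNR_in(dB) − SNR_out(dB) when the source is at T₀
NF = 15.7 − 2.47 = 13.23 dB

13.23 dB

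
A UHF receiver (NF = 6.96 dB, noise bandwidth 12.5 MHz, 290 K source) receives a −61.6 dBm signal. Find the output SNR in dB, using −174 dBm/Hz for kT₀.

34.5 dB

Noise floor: N = −174 + 10 log₁₀(B) + NF
10 log₁₀(1.25×10⁷) = 70.97 dB
N = −174 + 70.97 + 6.96 = −96.07 dBm
SNR = P_sig − N = −61.6 − (−96.07) = 34.47 dB → 34.5 dB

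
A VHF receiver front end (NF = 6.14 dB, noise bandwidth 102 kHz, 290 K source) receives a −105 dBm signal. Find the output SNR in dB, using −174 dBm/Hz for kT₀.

12.8 dB

Noise floor: N = −174 + 10 log₁₀(B) + NF
10 log₁₀(1.02×10⁵) = 50.09 dB
N = −174 + 50.09 + 6.14 = −117.77 dBm
SNR = P_sig − N = −105 − (−117.77) = 12.77 dB → 12.8 dB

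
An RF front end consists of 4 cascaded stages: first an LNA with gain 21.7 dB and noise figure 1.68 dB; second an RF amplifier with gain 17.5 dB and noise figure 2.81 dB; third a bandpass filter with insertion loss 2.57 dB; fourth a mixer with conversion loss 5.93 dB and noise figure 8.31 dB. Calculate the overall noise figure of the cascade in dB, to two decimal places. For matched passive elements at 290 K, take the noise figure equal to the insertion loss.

1.70 dB

Convert to linear (a loss of L dB is a gain of −L dB): F_i = 10^(NF_i/10), G_i = 10^(G_i,dB/10)
  Stage 1: F_1 = 10^(1.68/10) = 1.472, G_1 = 10^(21.7/10) = 147.9
  Stage 2: F_2 = 10^(2.81/10) = 1.910, G_2 = 10^(17.5/10) = 56.23
  Stage 3: F_3 = 10^(2.57/10) = 1.807, G_3 = 10^(−2.57/10) = 0.5534
  Stage 4: F_4 = 10^(8.31/10) = 6.776, G_4 = 10^(−5.93/10) = 0.2553
Friis cascade:
  F = 1.472 + (1.910 − 1)/147.9 + (1.807 − 1)/8318 + (6.776 − 1)/4603 = 1.480
NF = 10 log₁₀(1.480) = 1.70 dB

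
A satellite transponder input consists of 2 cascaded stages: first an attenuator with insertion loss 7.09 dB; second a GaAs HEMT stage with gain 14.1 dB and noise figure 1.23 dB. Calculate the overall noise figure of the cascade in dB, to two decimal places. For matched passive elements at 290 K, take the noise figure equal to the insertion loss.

Convert to linear (a loss of L dB is a gain of −L dB): F_i = 10^(NF_i/10), G_i = 10^(G_i,dB/10)
  Stage 1: F_1 = 10^(7.09/10) = 5.117, G_1 = 10^(−7.09/10) = 0.1954
  Stage 2: F_2 = 10^(1.23/10) = 1.327, G_2 = 10^(14.1/10) = 25.70
Friis cascade:
  F = 5.117 + (1.327 − 1)/0.1954 = 6.792
NF = 10 log₁₀(6.792) = 8.32 dB

8.32 dB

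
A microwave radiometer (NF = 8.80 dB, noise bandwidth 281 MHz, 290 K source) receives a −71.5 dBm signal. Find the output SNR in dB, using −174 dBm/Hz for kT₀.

9.2 dB

Noise floor: N = −174 + 10 log₁₀(B) + NF
10 log₁₀(2.81×10⁸) = 84.49 dB
N = −174 + 84.49 + 8.80 = −80.71 dBm
SNR = P_sig − N = −71.5 − (−80.71) = 9.21 dB → 9.2 dB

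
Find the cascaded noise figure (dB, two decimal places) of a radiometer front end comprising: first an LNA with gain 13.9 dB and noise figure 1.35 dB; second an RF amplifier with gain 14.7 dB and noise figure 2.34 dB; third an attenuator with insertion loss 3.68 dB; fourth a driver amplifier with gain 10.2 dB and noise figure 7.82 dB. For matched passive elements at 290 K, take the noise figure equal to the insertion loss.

Convert to linear (a loss of L dB is a gain of −L dB): F_i = 10^(NF_i/10), G_i = 10^(G_i,dB/10)
  Stage 1: F_1 = 10^(1.35/10) = 1.365, G_1 = 10^(13.9/10) = 24.55
  Stage 2: F_2 = 10^(2.34/10) = 1.714, G_2 = 10^(14.7/10) = 29.51
  Stage 3: F_3 = 10^(3.68/10) = 2.333, G_3 = 10^(−3.68/10) = 0.4285
  Stage 4: F_4 = 10^(7.82/10) = 6.053, G_4 = 10^(10.2/10) = 10.47
Friis cascade:
  F = 1.365 + (1.714 − 1)/24.55 + (2.333 − 1)/724.4 + (6.053 − 1)/310.5 = 1.412
NF = 10 log₁₀(1.412) = 1.50 dB

1.50 dB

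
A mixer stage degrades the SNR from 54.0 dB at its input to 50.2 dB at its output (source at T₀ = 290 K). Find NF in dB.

3.8 dB

NF (dB) = SNR_in(dB) − SNR_out(dB) when the source is at T₀
NF = 54.0 − 50.2 = 3.8 dB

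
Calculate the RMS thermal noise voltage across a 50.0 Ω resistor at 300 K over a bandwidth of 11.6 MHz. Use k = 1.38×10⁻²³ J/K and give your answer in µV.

3.10 µV

V_n = √(4kTRB)
4kTRB = 4 × 1.38×10⁻²³ × 300 × 5.00×10¹ × 1.16×10⁷ = 9.60×10⁻¹² V²
V_n = √(9.60×10⁻¹²) = 3.10×10⁻⁶ V = 3.10 µV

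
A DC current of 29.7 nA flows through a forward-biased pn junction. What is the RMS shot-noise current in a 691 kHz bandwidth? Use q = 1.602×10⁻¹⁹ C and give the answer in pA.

81.1 pA

I_n = √(2qI·B)
2qI·B = 2 × 1.602×10⁻¹⁹ × 2.97×10⁻⁸ × 6.91×10⁵ = 6.58×10⁻²¹ A²
I_n = √(6.58×10⁻²¹) = 8.11×10⁻¹¹ A = 81.1 pA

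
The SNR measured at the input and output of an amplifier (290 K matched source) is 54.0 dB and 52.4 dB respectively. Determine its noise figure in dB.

1.6 dB

NF (dB) = SNR_in(dB) − SNR_out(dB) when the source is at T₀
NF = 54.0 − 52.4 = 1.6 dB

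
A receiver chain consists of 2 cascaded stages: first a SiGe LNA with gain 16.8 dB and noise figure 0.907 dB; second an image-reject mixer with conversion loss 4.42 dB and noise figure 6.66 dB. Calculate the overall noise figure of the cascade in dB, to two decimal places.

1.17 dB

Convert to linear (a loss of L dB is a gain of −L dB): F_i = 10^(NF_i/10), G_i = 10^(G_i,dB/10)
  Stage 1: F_1 = 10^(0.907/10) = 1.232, G_1 = 10^(16.8/10) = 47.86
  Stage 2: F_2 = 10^(6.66/10) = 4.634, G_2 = 10^(−4.42/10) = 0.3614
Friis cascade:
  F = 1.232 + (4.634 − 1)/47.86 = 1.308
NF = 10 log₁₀(1.308) = 1.17 dB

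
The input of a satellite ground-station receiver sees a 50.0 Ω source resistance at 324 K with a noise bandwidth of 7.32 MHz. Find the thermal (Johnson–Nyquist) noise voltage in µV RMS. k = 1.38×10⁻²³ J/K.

V_n = √(4kTRB)
4kTRB = 4 × 1.38×10⁻²³ × 324 × 5.00×10¹ × 7.32×10⁶ = 6.55×10⁻¹² V²
V_n = √(6.55×10⁻¹²) = 2.56×10⁻⁶ V = 2.56 µV

2.56 µV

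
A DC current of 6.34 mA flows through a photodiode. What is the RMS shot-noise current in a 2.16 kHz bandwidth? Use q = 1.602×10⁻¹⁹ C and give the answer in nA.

2.09 nA

I_n = √(2qI·B)
2qI·B = 2 × 1.602×10⁻¹⁹ × 6.34×10⁻³ × 2.16×10³ = 4.39×10⁻¹⁸ A²
I_n = √(4.39×10⁻¹⁸) = 2.09×10⁻⁹ A = 2.09 nA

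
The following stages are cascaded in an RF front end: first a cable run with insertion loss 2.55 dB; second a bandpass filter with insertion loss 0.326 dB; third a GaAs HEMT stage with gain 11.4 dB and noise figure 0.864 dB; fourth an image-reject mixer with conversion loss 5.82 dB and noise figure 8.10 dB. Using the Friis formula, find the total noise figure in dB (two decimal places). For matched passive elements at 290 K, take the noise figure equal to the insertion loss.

Convert to linear (a loss of L dB is a gain of −L dB): F_i = 10^(NF_i/10), G_i = 10^(G_i,dB/10)
  Stage 1: F_1 = 10^(2.55/10) = 1.799, G_1 = 10^(−2.55/10) = 0.5559
  Stage 2: F_2 = 10^(0.326/10) = 1.078, G_2 = 10^(−0.326/10) = 0.9277
  Stage 3: F_3 = 10^(0.864/10) = 1.220, G_3 = 10^(11.4/10) = 13.80
  Stage 4: F_4 = 10^(8.10/10) = 6.457, G_4 = 10^(−5.82/10) = 0.2618
Friis cascade:
  F = 1.799 + (1.078 − 1)/0.5559 + (1.220 − 1)/0.5157 + (6.457 − 1)/7.119 = 3.132
NF = 10 log₁₀(3.132) = 4.96 dB

4.96 dB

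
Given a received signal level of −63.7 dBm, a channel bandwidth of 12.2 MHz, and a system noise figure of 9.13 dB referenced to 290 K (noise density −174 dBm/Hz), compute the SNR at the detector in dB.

30.3 dB

Noise floor: N = −174 + 10 log₁₀(B) + NF
10 log₁₀(1.22×10⁷) = 70.86 dB
N = −174 + 70.86 + 9.13 = −94.01 dBm
SNR = P_sig − N = −63.7 − (−94.01) = 30.31 dB → 30.3 dB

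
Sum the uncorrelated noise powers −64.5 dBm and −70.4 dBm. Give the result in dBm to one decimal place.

−63.5 dBm

Convert to linear, add, convert back:
P₁ = 3.55×10⁻¹⁰ W, P₂ = 9.12×10⁻¹¹ W
P_tot = 4.46×10⁻¹⁰ W → 10 log₁₀(P_tot / 10⁻³) = −63.5 dBm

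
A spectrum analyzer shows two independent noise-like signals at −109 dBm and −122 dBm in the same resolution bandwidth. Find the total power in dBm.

Convert to linear, add, convert back:
P₁ = 1.26×10⁻¹⁴ W, P₂ = 6.31×10⁻¹⁶ W
P_tot = 1.32×10⁻¹⁴ W → 10 log₁₀(P_tot / 10⁻³) = −108.8 dBm

−108.8 dBm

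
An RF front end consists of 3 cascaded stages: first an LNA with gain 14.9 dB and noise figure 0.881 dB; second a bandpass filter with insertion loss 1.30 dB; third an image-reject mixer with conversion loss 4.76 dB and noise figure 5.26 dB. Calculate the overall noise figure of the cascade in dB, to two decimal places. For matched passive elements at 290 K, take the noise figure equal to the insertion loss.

Convert to linear (a loss of L dB is a gain of −L dB): F_i = 10^(NF_i/10), G_i = 10^(G_i,dB/10)
  Stage 1: F_1 = 10^(0.881/10) = 1.225, G_1 = 10^(14.9/10) = 30.90
  Stage 2: F_2 = 10^(1.30/10) = 1.349, G_2 = 10^(−1.30/10) = 0.7413
  Stage 3: F_3 = 10^(5.26/10) = 3.357, G_3 = 10^(−4.76/10) = 0.3342
Friis cascade:
  F = 1.225 + (1.349 − 1)/30.90 + (3.357 − 1)/22.91 = 1.339
NF = 10 log₁₀(1.339) = 1.27 dB

1.27 dB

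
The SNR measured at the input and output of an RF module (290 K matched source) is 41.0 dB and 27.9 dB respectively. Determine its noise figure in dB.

NF (dB) = SNR_in(dB) − SNR_out(dB) when the source is at T₀
NF = 41.0 − 27.9 = 13.1 dB

13.1 dB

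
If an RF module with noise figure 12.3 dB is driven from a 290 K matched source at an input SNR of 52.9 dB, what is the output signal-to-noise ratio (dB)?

By definition F = SNR_in/SNR_out, so in dB: SNR_out = SNR_in − NF
SNR_out = 52.9 − 12.3 = 40.6 dB

40.6 dB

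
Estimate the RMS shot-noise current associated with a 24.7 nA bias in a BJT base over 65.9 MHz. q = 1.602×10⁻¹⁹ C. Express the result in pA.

I_n = √(2qI·B)
2qI·B = 2 × 1.602×10⁻¹⁹ × 2.47×10⁻⁸ × 6.59×10⁷ = 5.22×10⁻¹⁹ A²
I_n = √(5.22×10⁻¹⁹) = 7.22×10⁻¹⁰ A = 722 pA

722 pA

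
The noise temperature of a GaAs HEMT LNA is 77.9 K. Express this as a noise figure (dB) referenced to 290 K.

F = 1 + T_e/T₀ = 1 + 77.9/290 = 1.26862
NF = 10 log₁₀(1.26862) = 1.03 dB

1.03 dB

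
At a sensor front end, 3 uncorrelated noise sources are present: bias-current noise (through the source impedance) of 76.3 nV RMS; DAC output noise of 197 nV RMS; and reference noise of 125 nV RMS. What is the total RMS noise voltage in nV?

245 nV

Uncorrelated sources add in power (mean-square): V_tot = √(ΣV_i²)
V_tot = √[(7.63×10⁻⁸)² + (1.97×10⁻⁷)² + (1.25×10⁻⁷)²] = 2.45×10⁻⁷ V = 245 nV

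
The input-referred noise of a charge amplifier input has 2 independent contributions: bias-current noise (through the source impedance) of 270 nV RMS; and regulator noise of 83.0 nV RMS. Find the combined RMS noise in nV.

282 nV

Uncorrelated sources add in power (mean-square): V_tot = √(ΣV_i²)
V_tot = √[(2.70×10⁻⁷)² + (8.30×10⁻⁸)²] = 2.82×10⁻⁷ V = 282 nV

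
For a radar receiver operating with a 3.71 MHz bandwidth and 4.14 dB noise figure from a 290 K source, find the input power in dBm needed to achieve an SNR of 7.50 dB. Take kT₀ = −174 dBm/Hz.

Sensitivity = −174 + 10 log₁₀(B) + NF + SNR_min
= −174 + 65.69 + 4.14 + 7.50
= −96.67 dBm → −96.7 dBm

−96.7 dBm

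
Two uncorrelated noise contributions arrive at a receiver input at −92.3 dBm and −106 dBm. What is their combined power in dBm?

Convert to linear, add, convert back:
P₁ = 5.89×10⁻¹³ W, P₂ = 2.51×10⁻¹⁴ W
P_tot = 6.14×10⁻¹³ W → 10 log₁₀(P_tot / 10⁻³) = −92.1 dBm

−92.1 dBm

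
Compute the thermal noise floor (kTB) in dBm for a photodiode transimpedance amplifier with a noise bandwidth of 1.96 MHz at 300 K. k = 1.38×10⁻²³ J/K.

−110.9 dBm

P_n = kTB = 1.38×10⁻²³ × 300 × 1.96×10⁶ = 8.11×10⁻¹⁵ W
In dBm: 10 log₁₀(8.11×10⁻¹⁵ / 10⁻³) = −110.9 dBm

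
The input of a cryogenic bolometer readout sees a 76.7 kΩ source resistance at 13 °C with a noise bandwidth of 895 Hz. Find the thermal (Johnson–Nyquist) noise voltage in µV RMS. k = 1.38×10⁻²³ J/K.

1.04 µV

T = 13 °C + 273.15 = 286.15 K
V_n = √(4kTRB)
4kTRB = 4 × 1.38×10⁻²³ × 286.15 × 7.67×10⁴ × 8.95×10² = 1.08×10⁻¹² V²
V_n = √(1.08×10⁻¹²) = 1.04×10⁻⁶ V = 1.04 µV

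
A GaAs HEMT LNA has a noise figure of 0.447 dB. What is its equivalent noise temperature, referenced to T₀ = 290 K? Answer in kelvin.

F = 10^(0.447/10) = 1.10841
T_e = (F − 1)·T₀ = (1.10841 − 1) × 290 = 31.4 K

31.4 K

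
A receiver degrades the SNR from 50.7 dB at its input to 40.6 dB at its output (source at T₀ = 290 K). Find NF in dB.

NF (dB) = SNR_in(dB) − SNR_out(dB) when the source is at T₀
NF = 50.7 − 40.6 = 10.1 dB

10.1 dB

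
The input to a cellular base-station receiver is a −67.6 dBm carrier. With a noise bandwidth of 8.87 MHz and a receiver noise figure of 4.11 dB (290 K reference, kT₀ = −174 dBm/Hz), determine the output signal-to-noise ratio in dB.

32.8 dB

Noise floor: N = −174 + 10 log₁₀(B) + NF
10 log₁₀(8.87×10⁶) = 69.48 dB
N = −174 + 69.48 + 4.11 = −100.41 dBm
SNR = P_sig − N = −67.6 − (−100.41) = 32.81 dB → 32.8 dB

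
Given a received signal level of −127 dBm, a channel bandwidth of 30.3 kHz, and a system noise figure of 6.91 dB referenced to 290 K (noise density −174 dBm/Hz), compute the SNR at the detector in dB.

Noise floor: N = −174 + 10 log₁₀(B) + NF
10 log₁₀(3.03×10⁴) = 44.81 dB
N = −174 + 44.81 + 6.91 = −122.28 dBm
SNR = P_sig − N = −127 − (−122.28) = −4.72 dB → −4.7 dB

−4.7 dB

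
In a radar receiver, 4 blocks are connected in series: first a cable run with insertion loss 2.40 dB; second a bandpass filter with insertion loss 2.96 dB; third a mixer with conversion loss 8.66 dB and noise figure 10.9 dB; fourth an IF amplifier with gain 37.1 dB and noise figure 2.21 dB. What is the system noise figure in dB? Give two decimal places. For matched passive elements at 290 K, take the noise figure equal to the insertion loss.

Convert to linear (a loss of L dB is a gain of −L dB): F_i = 10^(NF_i/10), G_i = 10^(G_i,dB/10)
  Stage 1: F_1 = 10^(2.40/10) = 1.738, G_1 = 10^(−2.40/10) = 0.5754
  Stage 2: F_2 = 10^(2.96/10) = 1.977, G_2 = 10^(−2.96/10) = 0.5058
  Stage 3: F_3 = 10^(10.9/10) = 12.30, G_3 = 10^(−8.66/10) = 0.1361
  Stage 4: F_4 = 10^(2.21/10) = 1.663, G_4 = 10^(37.1/10) = 5129
Friis cascade:
  F = 1.738 + (1.977 − 1)/0.5754 + (12.30 − 1)/0.2911 + (1.663 − 1)/0.03963 = 59.01
NF = 10 log₁₀(59.01) = 17.71 dB

17.71 dB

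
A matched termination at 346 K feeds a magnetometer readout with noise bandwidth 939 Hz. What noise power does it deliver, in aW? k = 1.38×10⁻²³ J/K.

P_n = kTB = 1.38×10⁻²³ × 346 × 9.39×10² = 4.48×10⁻¹⁸ W = 4.48 aW

4.48 aW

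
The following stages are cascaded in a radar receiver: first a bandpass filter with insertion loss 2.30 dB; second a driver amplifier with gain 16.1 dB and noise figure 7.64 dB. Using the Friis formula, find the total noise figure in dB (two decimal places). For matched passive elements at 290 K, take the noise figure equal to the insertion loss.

Convert to linear (a loss of L dB is a gain of −L dB): F_i = 10^(NF_i/10), G_i = 10^(G_i,dB/10)
  Stage 1: F_1 = 10^(2.30/10) = 1.698, G_1 = 10^(−2.30/10) = 0.5888
  Stage 2: F_2 = 10^(7.64/10) = 5.808, G_2 = 10^(16.1/10) = 40.74
Friis cascade:
  F = 1.698 + (5.808 − 1)/0.5888 = 9.863
NF = 10 log₁₀(9.863) = 9.94 dB

9.94 dB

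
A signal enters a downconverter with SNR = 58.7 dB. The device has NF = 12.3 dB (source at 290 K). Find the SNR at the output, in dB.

46.4 dB

By definition F = SNR_in/SNR_out, so in dB: SNR_out = SNR_in − NF
SNR_out = 58.7 − 12.3 = 46.4 dB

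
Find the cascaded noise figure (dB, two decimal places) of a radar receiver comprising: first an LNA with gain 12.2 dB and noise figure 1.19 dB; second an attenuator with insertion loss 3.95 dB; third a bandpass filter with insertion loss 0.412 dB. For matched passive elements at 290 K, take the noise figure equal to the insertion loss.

Convert to linear (a loss of L dB is a gain of −L dB): F_i = 10^(NF_i/10), G_i = 10^(G_i,dB/10)
  Stage 1: F_1 = 10^(1.19/10) = 1.315, G_1 = 10^(12.2/10) = 16.60
  Stage 2: F_2 = 10^(3.95/10) = 2.483, G_2 = 10^(−3.95/10) = 0.4027
  Stage 3: F_3 = 10^(0.412/10) = 1.100, G_3 = 10^(−0.412/10) = 0.9095
Friis cascade:
  F = 1.315 + (2.483 − 1)/16.60 + (1.100 − 1)/6.683 = 1.419
NF = 10 log₁₀(1.419) = 1.52 dB

1.52 dB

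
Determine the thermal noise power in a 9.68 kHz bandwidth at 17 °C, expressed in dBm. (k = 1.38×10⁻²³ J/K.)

T = 17 °C + 273.15 = 290.15 K
P_n = kTB = 1.38×10⁻²³ × 290.15 × 9.68×10³ = 3.88×10⁻¹⁷ W
In dBm: 10 log₁₀(3.88×10⁻¹⁷ / 10⁻³) = −134.1 dBm

−134.1 dBm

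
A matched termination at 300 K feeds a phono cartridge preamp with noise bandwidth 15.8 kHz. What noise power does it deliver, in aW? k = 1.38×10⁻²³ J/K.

65.4 aW

P_n = kTB = 1.38×10⁻²³ × 300 × 1.58×10⁴ = 6.54×10⁻¹⁷ W = 65.4 aW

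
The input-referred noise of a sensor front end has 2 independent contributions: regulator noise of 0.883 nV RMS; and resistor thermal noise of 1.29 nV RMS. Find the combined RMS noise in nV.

Uncorrelated sources add in power (mean-square): V_tot = √(ΣV_i²)
V_tot = √[(8.83×10⁻¹⁰)² + (1.29×10⁻⁹)²] = 1.56×10⁻⁹ V = 1.56 nV

1.56 nV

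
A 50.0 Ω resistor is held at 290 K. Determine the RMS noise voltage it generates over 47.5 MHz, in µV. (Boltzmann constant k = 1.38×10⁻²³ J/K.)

6.17 µV

V_n = √(4kTRB)
4kTRB = 4 × 1.38×10⁻²³ × 290 × 5.00×10¹ × 4.75×10⁷ = 3.80×10⁻¹¹ V²
V_n = √(3.80×10⁻¹¹) = 6.17×10⁻⁶ V = 6.17 µV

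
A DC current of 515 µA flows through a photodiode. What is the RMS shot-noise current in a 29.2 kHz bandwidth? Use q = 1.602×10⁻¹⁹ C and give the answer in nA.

I_n = √(2qI·B)
2qI·B = 2 × 1.602×10⁻¹⁹ × 5.15×10⁻⁴ × 2.92×10⁴ = 4.82×10⁻¹⁸ A²
I_n = √(4.82×10⁻¹⁸) = 2.20×10⁻⁹ A = 2.20 nA

2.20 nA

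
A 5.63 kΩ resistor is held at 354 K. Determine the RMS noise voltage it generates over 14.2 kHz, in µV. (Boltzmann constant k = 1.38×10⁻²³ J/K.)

1.25 µV

V_n = √(4kTRB)
4kTRB = 4 × 1.38×10⁻²³ × 354 × 5.63×10³ × 1.42×10⁴ = 1.56×10⁻¹² V²
V_n = √(1.56×10⁻¹²) = 1.25×10⁻⁶ V = 1.25 µV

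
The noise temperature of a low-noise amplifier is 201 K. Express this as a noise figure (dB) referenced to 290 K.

F = 1 + T_e/T₀ = 1 + 201/290 = 1.6931
NF = 10 log₁₀(1.6931) = 2.29 dB

2.29 dB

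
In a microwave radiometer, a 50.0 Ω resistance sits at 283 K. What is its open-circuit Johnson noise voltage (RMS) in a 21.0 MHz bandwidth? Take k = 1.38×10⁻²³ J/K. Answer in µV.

V_n = √(4kTRB)
4kTRB = 4 × 1.38×10⁻²³ × 283 × 5.00×10¹ × 2.10×10⁷ = 1.64×10⁻¹¹ V²
V_n = √(1.64×10⁻¹¹) = 4.05×10⁻⁶ V = 4.05 µV

4.05 µV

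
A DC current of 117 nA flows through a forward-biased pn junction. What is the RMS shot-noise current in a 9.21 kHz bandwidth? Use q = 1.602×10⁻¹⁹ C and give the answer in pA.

18.6 pA

I_n = √(2qI·B)
2qI·B = 2 × 1.602×10⁻¹⁹ × 1.17×10⁻⁷ × 9.21×10³ = 3.45×10⁻²² A²
I_n = √(3.45×10⁻²²) = 1.86×10⁻¹¹ A = 18.6 pA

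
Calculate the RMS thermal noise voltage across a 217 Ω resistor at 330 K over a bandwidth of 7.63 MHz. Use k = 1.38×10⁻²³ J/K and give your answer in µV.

5.49 µV

V_n = √(4kTRB)
4kTRB = 4 × 1.38×10⁻²³ × 330 × 2.17×10² × 7.63×10⁶ = 3.02×10⁻¹¹ V²
V_n = √(3.02×10⁻¹¹) = 5.49×10⁻⁶ V = 5.49 µV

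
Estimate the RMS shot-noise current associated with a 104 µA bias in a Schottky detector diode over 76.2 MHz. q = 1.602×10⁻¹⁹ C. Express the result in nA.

50.4 nA

I_n = √(2qI·B)
2qI·B = 2 × 1.602×10⁻¹⁹ × 1.04×10⁻⁴ × 7.62×10⁷ = 2.54×10⁻¹⁵ A²
I_n = √(2.54×10⁻¹⁵) = 5.04×10⁻⁸ A = 50.4 nA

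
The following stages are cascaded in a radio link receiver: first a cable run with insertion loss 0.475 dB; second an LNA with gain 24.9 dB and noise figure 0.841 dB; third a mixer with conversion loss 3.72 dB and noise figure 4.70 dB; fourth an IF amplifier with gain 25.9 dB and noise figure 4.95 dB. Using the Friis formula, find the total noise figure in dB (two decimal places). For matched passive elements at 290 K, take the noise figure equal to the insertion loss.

Convert to linear (a loss of L dB is a gain of −L dB): F_i = 10^(NF_i/10), G_i = 10^(G_i,dB/10)
  Stage 1: F_1 = 10^(0.475/10) = 1.116, G_1 = 10^(−0.475/10) = 0.8964
  Stage 2: F_2 = 10^(0.841/10) = 1.214, G_2 = 10^(24.9/10) = 309.0
  Stage 3: F_3 = 10^(4.70/10) = 2.951, G_3 = 10^(−3.72/10) = 0.4246
  Stage 4: F_4 = 10^(4.95/10) = 3.126, G_4 = 10^(25.9/10) = 389.0
Friis cascade:
  F = 1.116 + (1.214 − 1)/0.8964 + (2.951 − 1)/277.0 + (3.126 − 1)/117.6 = 1.379
NF = 10 log₁₀(1.379) = 1.40 dB

1.40 dB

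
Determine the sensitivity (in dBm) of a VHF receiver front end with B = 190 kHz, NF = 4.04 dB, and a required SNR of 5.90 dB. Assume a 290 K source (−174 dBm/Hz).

−111.3 dBm

Sensitivity = −174 + 10 log₁₀(B) + NF + SNR_min
= −174 + 52.79 + 4.04 + 5.90
= −111.27 dBm → −111.3 dBm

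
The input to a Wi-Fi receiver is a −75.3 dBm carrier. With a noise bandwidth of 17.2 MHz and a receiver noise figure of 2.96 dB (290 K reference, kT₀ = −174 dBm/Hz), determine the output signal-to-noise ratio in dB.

Noise floor: N = −174 + 10 log₁₀(B) + NF
10 log₁₀(1.72×10⁷) = 72.36 dB
N = −174 + 72.36 + 2.96 = −98.68 dBm
SNR = P_sig − N = −75.3 − (−98.68) = 23.38 dB → 23.4 dB

23.4 dB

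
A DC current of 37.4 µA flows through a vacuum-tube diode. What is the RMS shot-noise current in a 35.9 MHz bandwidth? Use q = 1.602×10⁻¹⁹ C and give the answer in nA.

I_n = √(2qI·B)
2qI·B = 2 × 1.602×10⁻¹⁹ × 3.74×10⁻⁵ × 3.59×10⁷ = 4.30×10⁻¹⁶ A²
I_n = √(4.30×10⁻¹⁶) = 2.07×10⁻⁸ A = 20.7 nA

20.7 nA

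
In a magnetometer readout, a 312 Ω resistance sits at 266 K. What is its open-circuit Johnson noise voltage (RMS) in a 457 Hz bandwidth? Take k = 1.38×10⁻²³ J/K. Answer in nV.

45.8 nV

V_n = √(4kTRB)
4kTRB = 4 × 1.38×10⁻²³ × 266 × 3.12×10² × 4.57×10² = 2.09×10⁻¹⁵ V²
V_n = √(2.09×10⁻¹⁵) = 4.58×10⁻⁸ V = 45.8 nV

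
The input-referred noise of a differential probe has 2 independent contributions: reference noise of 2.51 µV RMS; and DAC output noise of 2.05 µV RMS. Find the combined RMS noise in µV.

Uncorrelated sources add in power (mean-square): V_tot = √(ΣV_i²)
V_tot = √[(2.51×10⁻⁶)² + (2.05×10⁻⁶)²] = 3.24×10⁻⁶ V = 3.24 µV

3.24 µV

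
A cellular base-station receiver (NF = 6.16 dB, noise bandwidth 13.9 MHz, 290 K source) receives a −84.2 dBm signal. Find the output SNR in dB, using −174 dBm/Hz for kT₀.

12.2 dB

Noise floor: N = −174 + 10 log₁₀(B) + NF
10 log₁₀(1.39×10⁷) = 71.43 dB
N = −174 + 71.43 + 6.16 = −96.41 dBm
SNR = P_sig − N = −84.2 − (−96.41) = 12.21 dB → 12.2 dB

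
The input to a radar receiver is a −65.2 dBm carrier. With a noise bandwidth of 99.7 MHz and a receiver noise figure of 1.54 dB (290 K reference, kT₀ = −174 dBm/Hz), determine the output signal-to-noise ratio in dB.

Noise floor: N = −174 + 10 log₁₀(B) + NF
10 log₁₀(9.97×10⁷) = 79.99 dB
N = −174 + 79.99 + 1.54 = −92.47 dBm
SNR = P_sig − N = −65.2 − (−92.47) = 27.27 dB → 27.3 dB

27.3 dB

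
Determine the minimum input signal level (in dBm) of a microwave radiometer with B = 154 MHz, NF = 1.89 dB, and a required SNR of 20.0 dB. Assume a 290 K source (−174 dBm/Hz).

Sensitivity = −174 + 10 log₁₀(B) + NF + SNR_min
= −174 + 81.88 + 1.89 + 20.0
= −70.23 dBm → −70.2 dBm

−70.2 dBm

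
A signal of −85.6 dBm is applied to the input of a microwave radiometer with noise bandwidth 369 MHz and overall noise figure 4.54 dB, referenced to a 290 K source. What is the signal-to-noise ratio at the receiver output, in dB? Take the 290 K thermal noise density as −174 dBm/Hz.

Noise floor: N = −174 + 10 log₁₀(B) + NF
10 log₁₀(3.69×10⁸) = 85.67 dB
N = −174 + 85.67 + 4.54 = −83.79 dBm
SNR = P_sig − N = −85.6 − (−83.79) = −1.81 dB → −1.8 dB

−1.8 dB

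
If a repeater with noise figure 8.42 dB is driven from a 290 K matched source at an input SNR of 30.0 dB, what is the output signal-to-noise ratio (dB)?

21.58 dB

By definition F = SNR_in/SNR_out, so in dB: SNR_out = SNR_in − NF
SNR_out = 30.0 − 8.42 = 21.58 dB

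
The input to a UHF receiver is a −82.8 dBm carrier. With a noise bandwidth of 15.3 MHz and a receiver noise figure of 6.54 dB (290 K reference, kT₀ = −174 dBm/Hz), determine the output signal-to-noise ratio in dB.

12.8 dB

Noise floor: N = −174 + 10 log₁₀(B) + NF
10 log₁₀(1.53×10⁷) = 71.85 dB
N = −174 + 71.85 + 6.54 = −95.61 dBm
SNR = P_sig − N = −82.8 − (−95.61) = 12.81 dB → 12.8 dB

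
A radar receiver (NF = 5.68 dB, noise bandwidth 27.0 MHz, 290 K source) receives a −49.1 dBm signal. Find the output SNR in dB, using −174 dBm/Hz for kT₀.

Noise floor: N = −174 + 10 log₁₀(B) + NF
10 log₁₀(2.70×10⁷) = 74.31 dB
N = −174 + 74.31 + 5.68 = −94.01 dBm
SNR = P_sig − N = −49.1 − (−94.01) = 44.91 dB → 44.9 dB

44.9 dB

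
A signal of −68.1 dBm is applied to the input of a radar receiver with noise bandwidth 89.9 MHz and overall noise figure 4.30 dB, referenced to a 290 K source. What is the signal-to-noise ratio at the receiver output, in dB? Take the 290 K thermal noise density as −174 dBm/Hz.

Noise floor: N = −174 + 10 log₁₀(B) + NF
10 log₁₀(8.99×10⁷) = 79.54 dB
N = −174 + 79.54 + 4.30 = −90.16 dBm
SNR = P_sig − N = −68.1 − (−90.16) = 22.06 dB → 22.1 dB

22.1 dB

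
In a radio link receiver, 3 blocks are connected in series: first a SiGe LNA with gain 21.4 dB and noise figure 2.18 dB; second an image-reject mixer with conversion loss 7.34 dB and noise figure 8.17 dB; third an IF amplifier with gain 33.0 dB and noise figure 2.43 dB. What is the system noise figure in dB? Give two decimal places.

Convert to linear (a loss of L dB is a gain of −L dB): F_i = 10^(NF_i/10), G_i = 10^(G_i,dB/10)
  Stage 1: F_1 = 10^(2.18/10) = 1.652, G_1 = 10^(21.4/10) = 138.0
  Stage 2: F_2 = 10^(8.17/10) = 6.561, G_2 = 10^(−7.34/10) = 0.1845
  Stage 3: F_3 = 10^(2.43/10) = 1.750, G_3 = 10^(33.0/10) = 1995
Friis cascade:
  F = 1.652 + (6.561 − 1)/138.0 + (1.750 − 1)/25.47 = 1.722
NF = 10 log₁₀(1.722) = 2.36 dB

2.36 dB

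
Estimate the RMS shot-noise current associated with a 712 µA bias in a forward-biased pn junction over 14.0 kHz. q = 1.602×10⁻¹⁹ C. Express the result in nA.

I_n = √(2qI·B)
2qI·B = 2 × 1.602×10⁻¹⁹ × 7.12×10⁻⁴ × 1.40×10⁴ = 3.19×10⁻¹⁸ A²
I_n = √(3.19×10⁻¹⁸) = 1.79×10⁻⁹ A = 1.79 nA

1.79 nA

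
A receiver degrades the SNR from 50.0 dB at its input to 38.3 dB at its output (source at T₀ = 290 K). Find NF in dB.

11.7 dB

NF (dB) = SNR_in(dB) − SNR_out(dB) when the source is at T₀
NF = 50.0 − 38.3 = 11.7 dB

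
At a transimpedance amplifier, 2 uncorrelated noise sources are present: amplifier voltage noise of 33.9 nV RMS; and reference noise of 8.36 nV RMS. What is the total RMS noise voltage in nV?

Uncorrelated sources add in power (mean-square): V_tot = √(ΣV_i²)
V_tot = √[(3.39×10⁻⁸)² + (8.36×10⁻⁹)²] = 3.49×10⁻⁸ V = 34.9 nV

34.9 nV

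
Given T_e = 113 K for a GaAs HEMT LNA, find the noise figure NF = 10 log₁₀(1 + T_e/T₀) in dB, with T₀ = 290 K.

1.43 dB

F = 1 + T_e/T₀ = 1 + 113/290 = 1.38966
NF = 10 log₁₀(1.38966) = 1.43 dB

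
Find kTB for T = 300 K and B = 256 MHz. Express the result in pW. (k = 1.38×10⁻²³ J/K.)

P_n = kTB = 1.38×10⁻²³ × 300 × 2.56×10⁸ = 1.06×10⁻¹² W = 1.06 pW

1.06 pW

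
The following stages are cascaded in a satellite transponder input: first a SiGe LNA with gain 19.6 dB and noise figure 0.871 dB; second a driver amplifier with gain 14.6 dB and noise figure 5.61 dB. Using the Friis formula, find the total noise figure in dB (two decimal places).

0.97 dB

Convert to linear (a loss of L dB is a gain of −L dB): F_i = 10^(NF_i/10), G_i = 10^(G_i,dB/10)
  Stage 1: F_1 = 10^(0.871/10) = 1.222, G_1 = 10^(19.6/10) = 91.20
  Stage 2: F_2 = 10^(5.61/10) = 3.639, G_2 = 10^(14.6/10) = 28.84
Friis cascade:
  F = 1.222 + (3.639 − 1)/91.20 = 1.251
NF = 10 log₁₀(1.251) = 0.97 dB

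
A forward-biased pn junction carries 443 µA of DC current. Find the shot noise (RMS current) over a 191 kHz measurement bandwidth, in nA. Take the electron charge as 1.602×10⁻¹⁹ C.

I_n = √(2qI·B)
2qI·B = 2 × 1.602×10⁻¹⁹ × 4.43×10⁻⁴ × 1.91×10⁵ = 2.71×10⁻¹⁷ A²
I_n = √(2.71×10⁻¹⁷) = 5.21×10⁻⁹ A = 5.21 nA

5.21 nA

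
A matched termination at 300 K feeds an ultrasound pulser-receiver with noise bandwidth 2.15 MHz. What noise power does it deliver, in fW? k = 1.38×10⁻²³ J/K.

P_n = kTB = 1.38×10⁻²³ × 300 × 2.15×10⁶ = 8.90×10⁻¹⁵ W = 8.90 fW

8.90 fW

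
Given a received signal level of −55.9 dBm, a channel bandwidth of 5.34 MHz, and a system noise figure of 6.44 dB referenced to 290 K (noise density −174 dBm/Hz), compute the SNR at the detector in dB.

Noise floor: N = −174 + 10 log₁₀(B) + NF
10 log₁₀(5.34×10⁶) = 67.28 dB
N = −174 + 67.28 + 6.44 = −100.28 dBm
SNR = P_sig − N = −55.9 − (−100.28) = 44.38 dB → 44.4 dB

44.4 dB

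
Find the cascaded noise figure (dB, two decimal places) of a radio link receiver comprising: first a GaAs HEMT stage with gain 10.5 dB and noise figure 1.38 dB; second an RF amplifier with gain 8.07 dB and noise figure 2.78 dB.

Convert to linear (a loss of L dB is a gain of −L dB): F_i = 10^(NF_i/10), G_i = 10^(G_i,dB/10)
  Stage 1: F_1 = 10^(1.38/10) = 1.374, G_1 = 10^(10.5/10) = 11.22
  Stage 2: F_2 = 10^(2.78/10) = 1.897, G_2 = 10^(8.07/10) = 6.412
Friis cascade:
  F = 1.374 + (1.897 − 1)/11.22 = 1.454
NF = 10 log₁₀(1.454) = 1.63 dB

1.63 dB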